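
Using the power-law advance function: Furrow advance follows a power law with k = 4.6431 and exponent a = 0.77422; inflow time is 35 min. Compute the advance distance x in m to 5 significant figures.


Approach: apply the power-law advance function, x = k*t^a.
x = 4.6431 * 35^0.77422 = 72.821 m
Therefore the advance distance x = 72.821 m.


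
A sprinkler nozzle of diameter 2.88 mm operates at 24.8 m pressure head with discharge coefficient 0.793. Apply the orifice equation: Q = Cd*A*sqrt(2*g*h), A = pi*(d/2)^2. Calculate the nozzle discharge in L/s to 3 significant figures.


A = pi*(2.88e-3/2)^2 = 6.5144e-06 m^2
Q = 0.793 * 6.5144e-06 * sqrt(2*9.81*24.8) * 1000 = 0.114 L/s
Therefore the nozzle discharge = 0.114 L/s.


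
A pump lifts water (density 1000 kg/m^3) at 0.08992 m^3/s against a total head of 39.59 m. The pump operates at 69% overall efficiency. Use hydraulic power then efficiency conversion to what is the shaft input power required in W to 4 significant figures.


Approach: apply hydraulic power then efficiency conversion, P = rho*g*Q*H; P_in = P/eta.
Step 1 — hydraulic power (P = rho*g*Q*H):
  P = 1000 * 9.81 * 0.08992 * 39.59 = 34922.9 W
Step 2 — input power: P_in = P/eta = 34922.9 / 0.69 = 50610 W
Therefore the shaft input power required = 50610 W.


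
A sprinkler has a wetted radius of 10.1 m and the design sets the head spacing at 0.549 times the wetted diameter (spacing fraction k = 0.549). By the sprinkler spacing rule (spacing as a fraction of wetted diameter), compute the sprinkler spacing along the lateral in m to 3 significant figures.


Approach: apply the sprinkler spacing rule (spacing as a fraction of wetted diameter), S = k*(2*R).
S = 0.549 * (2 * 10.1) = 11.1 m
Therefore the sprinkler spacing along the lateral = 11.1 m.


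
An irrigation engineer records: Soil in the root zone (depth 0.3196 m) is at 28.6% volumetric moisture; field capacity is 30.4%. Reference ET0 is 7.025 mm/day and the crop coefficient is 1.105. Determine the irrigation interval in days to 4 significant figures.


Approach: apply soil-water budget scheduling, SMD = (FC-theta)/100*depth*1000; ETc = ET0*Kc; interval = SMD/ETc.
Step 1 — soil moisture deficit:
  SMD = (30.4 - 28.6)/100 * 0.3196 * 1000 = 5.75280 mm
Step 2 — daily crop ET (ETc = ET0*Kc):
  ETc = 7.025 * 1.105 = 7.76262 mm/day
Step 3 — irrigation interval (SMD/ETc):
  interval = 5.75280 / 7.76262 = 0.7411 days
Therefore the irrigation interval = 0.7411 days.


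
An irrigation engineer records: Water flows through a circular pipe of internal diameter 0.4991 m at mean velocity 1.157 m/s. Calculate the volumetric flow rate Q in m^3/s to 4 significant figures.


Approach: apply the continuity equation for pipe flow, Q = A * v with A = pi*(D/2)^2.
A = pi*(0.4991/2)^2 = 0.195643 m^2
Q = 0.195643 * 1.157 = 0.2264 m^3/s
Therefore the volumetric flow rate Q = 0.2264 m^3/s.


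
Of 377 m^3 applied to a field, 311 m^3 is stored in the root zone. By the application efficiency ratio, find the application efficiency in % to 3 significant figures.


Approach: apply the application efficiency ratio, Ea = (stored/applied)*100.
Ea = (311/377)*100 = 82.5 %
Therefore the application efficiency = 82.5 %.


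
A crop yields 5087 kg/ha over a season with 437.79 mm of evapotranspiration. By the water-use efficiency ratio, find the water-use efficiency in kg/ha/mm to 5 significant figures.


Approach: apply the water-use efficiency ratio, WUE = yield/ET.
WUE = 5087 / 437.79 = 11.620 kg/ha/mm
Therefore the water-use efficiency = 11.620 kg/ha/mm.


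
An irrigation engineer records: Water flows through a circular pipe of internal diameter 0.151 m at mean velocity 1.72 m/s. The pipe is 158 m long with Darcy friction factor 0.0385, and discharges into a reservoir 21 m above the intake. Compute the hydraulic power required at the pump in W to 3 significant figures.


Approach: apply continuity + Darcy-Weisbach + hydraulic power, Q = A*v; hf = f*(L/D)*(v^2/(2g)); H = static + hf; P = rho*g*Q*H.
Step 1 — flow rate (continuity, Q = A*v):
  A = pi*(0.151/2)^2 = 0.017908 m^2
  Q = 0.017908 * 1.72 = 0.030802 m^3/s
Step 2 — friction head loss (Darcy-Weisbach):
  hf = 0.0385 * (158/0.151) * (1.72^2 / (2*9.81))
  hf = 6.0743 m
Step 3 — total head: H = 21 + 6.0743 = 27.074 m
Step 4 — hydraulic power (P = rho*g*Q*H):
  P = 1000 * 9.81 * 0.030802 * 27.074 = 8180 W
Therefore the hydraulic power required at the pump = 8180 W.


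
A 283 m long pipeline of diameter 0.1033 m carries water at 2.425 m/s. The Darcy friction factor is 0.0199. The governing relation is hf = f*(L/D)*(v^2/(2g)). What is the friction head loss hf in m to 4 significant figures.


hf = 0.0199 * (283/0.1033) * (2.425^2 / (2*9.81))
hf = 16.34 m
Therefore the friction head loss hf = 16.34 m.


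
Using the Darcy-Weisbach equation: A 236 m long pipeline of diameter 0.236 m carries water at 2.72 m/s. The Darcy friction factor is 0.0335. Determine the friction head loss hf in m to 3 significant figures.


Approach: apply the Darcy-Weisbach equation, hf = f*(L/D)*(v^2/(2g)).
hf = 0.0335 * (236/0.236) * (2.72^2 / (2*9.81))
hf = 12.6 m
Therefore the friction head loss hf = 12.6 m.


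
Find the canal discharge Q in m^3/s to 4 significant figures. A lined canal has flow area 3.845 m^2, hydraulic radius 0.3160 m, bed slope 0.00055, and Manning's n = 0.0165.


Approach: apply Manning's equation, Q = (1/n)*A*R^(2/3)*S^(1/2).
Q = (1/0.0165) * 3.845 * 0.3160^(2/3) * 0.00055^(1/2) = 2.535 m^3/s
Therefore the canal discharge Q = 2.535 m^3/s.


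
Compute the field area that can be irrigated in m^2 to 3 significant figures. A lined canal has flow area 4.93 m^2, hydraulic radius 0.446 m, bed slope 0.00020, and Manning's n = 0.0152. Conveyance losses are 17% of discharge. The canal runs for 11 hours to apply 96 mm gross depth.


Approach: apply Manning's equation with a conveyance and depth budget, Q = (1/n)*A*R^(2/3)*S^(1/2); Q_field = Q*(1-loss); Area = Q_field*t/(d/1000).
Step 1 — canal discharge (Manning's equation):
  Q = (1/0.0152) * 4.93 * 0.446^(2/3) * 0.00020^(1/2) = 2.6776 m^3/s
Step 2 — delivered flow: Q_field = 2.6776*(1 - 17/100) = 2.2224 m^3/s
Step 3 — volume delivered: V = 2.2224 * 11*3600 = 88007 m^3
Step 4 — area served: A = V / (depth/1000) = 88007 / 0.096 = 917000 m^2
Therefore the field area that can be irrigated = 917000 m^2.


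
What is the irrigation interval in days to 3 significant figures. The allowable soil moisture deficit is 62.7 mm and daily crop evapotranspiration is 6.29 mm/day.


Approach: apply the irrigation interval relation, interval = SMD / ETc.
interval = 62.7 / 6.29 = 9.97 days
Therefore the irrigation interval = 9.97 days.


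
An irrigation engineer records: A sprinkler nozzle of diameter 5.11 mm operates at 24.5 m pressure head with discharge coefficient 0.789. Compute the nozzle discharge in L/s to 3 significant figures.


Approach: apply the orifice equation, Q = Cd*A*sqrt(2*g*h), A = pi*(d/2)^2.
A = pi*(5.11e-3/2)^2 = 2.0508e-05 m^2
Q = 0.789 * 2.0508e-05 * sqrt(2*9.81*24.5) * 1000 = 0.355 L/s
Therefore the nozzle discharge = 0.355 L/s.


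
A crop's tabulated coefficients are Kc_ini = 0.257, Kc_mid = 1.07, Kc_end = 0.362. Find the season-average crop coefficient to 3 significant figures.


Approach: apply a simple seasonal average, Kc_avg = (Kc_ini + Kc_mid + Kc_end)/3.
Kc_avg = (0.257 + 1.07 + 0.362)/3 = 0.563
Therefore the season-average crop coefficient = 0.563.


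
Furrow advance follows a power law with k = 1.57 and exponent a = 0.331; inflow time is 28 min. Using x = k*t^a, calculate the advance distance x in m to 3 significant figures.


x = 1.57 * 28^0.331 = 4.73 m
Therefore the advance distance x = 4.73 m.


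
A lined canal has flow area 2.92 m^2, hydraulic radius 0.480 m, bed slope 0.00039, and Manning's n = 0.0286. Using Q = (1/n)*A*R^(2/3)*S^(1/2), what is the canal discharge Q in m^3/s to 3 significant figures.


Q = (1/0.0286) * 2.92 * 0.480^(2/3) * 0.00039^(1/2) = 1.24 m^3/s
Therefore the canal discharge Q = 1.24 m^3/s.


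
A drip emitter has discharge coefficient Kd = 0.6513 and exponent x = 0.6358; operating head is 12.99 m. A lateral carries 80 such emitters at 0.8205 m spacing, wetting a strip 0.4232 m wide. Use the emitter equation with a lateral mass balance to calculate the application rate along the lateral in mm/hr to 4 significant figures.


Approach: apply the emitter equation with a lateral mass balance, q = Kd*h^x; Q = n*q; rate = Q/(n*spacing*width).
Step 1 — single emitter flow (q = Kd*h^x):
  q = 0.6513 * 12.99^0.6358 = 3.32517 L/hr
Step 2 — total lateral flow: Q = 80 * 3.32517 = 266.014 L/hr
Step 3 — wetted area: A = 80 * 0.8205 * 0.4232 = 27.7788 m^2
Step 4 — application rate: Q/A = 266.014/27.7788 = 9.576 mm/hr
Therefore the application rate along the lateral = 9.576 mm/hr.


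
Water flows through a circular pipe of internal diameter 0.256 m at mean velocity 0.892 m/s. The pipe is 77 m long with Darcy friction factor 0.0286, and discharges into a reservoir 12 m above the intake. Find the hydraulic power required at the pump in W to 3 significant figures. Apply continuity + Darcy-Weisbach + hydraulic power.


Approach: apply continuity + Darcy-Weisbach + hydraulic power, Q = A*v; hf = f*(L/D)*(v^2/(2g)); H = static + hf; P = rho*g*Q*H.
Step 1 — flow rate (continuity, Q = A*v):
  A = pi*(0.256/2)^2 = 0.051472 m^2
  Q = 0.051472 * 0.892 = 0.045913 m^3/s
Step 2 — friction head loss (Darcy-Weisbach):
  hf = 0.0286 * (77/0.256) * (0.892^2 / (2*9.81))
  hf = 0.34886 m
Step 3 — total head: H = 12 + 0.34886 = 12.349 m
Step 4 — hydraulic power (P = rho*g*Q*H):
  P = 1000 * 9.81 * 0.045913 * 12.349 = 5560 W
Therefore the hydraulic power required at the pump = 5560 W.


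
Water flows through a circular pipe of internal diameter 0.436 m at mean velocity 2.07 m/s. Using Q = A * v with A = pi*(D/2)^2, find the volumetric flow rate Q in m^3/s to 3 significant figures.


A = pi*(0.436/2)^2 = 0.14930 m^2
Q = 0.14930 * 2.07 = 0.309 m^3/s
Therefore the volumetric flow rate Q = 0.309 m^3/s.


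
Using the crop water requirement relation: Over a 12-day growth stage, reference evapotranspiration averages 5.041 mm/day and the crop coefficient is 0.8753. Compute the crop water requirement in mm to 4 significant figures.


Approach: apply the crop water requirement relation, CWR = ET0 * Kc * days.
CWR = 5.041 * 0.8753 * 12 = 52.95 mm
Therefore the crop water requirement = 52.95 mm.


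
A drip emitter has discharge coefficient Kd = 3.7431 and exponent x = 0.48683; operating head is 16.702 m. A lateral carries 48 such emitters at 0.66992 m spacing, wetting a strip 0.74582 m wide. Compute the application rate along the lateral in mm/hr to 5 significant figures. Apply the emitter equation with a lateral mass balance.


Approach: apply the emitter equation with a lateral mass balance, q = Kd*h^x; Q = n*q; rate = Q/(n*spacing*width).
Step 1 — single emitter flow (q = Kd*h^x):
  q = 3.7431 * 16.702^0.48683 = 14.74049 L/hr
Step 2 — total lateral flow: Q = 48 * 14.74049 = 707.5433 L/hr
Step 3 — wetted area: A = 48 * 0.66992 * 0.74582 = 23.98271 m^2
Step 4 — application rate: Q/A = 707.5433/23.98271 = 29.502 mm/hr
Therefore the application rate along the lateral = 29.502 mm/hr.


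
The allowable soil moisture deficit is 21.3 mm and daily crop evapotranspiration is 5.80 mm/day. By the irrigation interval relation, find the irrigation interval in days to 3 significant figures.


Approach: apply the irrigation interval relation, interval = SMD / ETc.
interval = 21.3 / 5.80 = 3.67 days
Therefore the irrigation interval = 3.67 days.


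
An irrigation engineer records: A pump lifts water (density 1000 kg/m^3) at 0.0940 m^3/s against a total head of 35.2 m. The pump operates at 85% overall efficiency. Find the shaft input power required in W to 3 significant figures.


Approach: apply hydraulic power then efficiency conversion, P = rho*g*Q*H; P_in = P/eta.
Step 1 — hydraulic power (P = rho*g*Q*H):
  P = 1000 * 9.81 * 0.0940 * 35.2 = 32459 W
Step 2 — input power: P_in = P/eta = 32459 / 0.85 = 38200 W
Therefore the shaft input power required = 38200 W.


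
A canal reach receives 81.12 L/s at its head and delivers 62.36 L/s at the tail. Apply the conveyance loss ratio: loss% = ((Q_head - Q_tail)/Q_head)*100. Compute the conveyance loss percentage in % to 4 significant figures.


loss = ((81.12 - 62.36)/81.12)*100 = 23.13 %
Therefore the conveyance loss percentage = 23.13 %.


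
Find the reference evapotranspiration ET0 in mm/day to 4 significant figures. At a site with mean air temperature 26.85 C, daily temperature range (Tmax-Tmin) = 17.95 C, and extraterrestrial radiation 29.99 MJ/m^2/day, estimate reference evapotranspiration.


Approach: apply the Hargreaves-Samani method, ET0 = 0.0023*(Tmean+17.8)*sqrt(Tmax-Tmin)*0.408*Ra.
ET0 = 0.0023*(26.85+17.8)*sqrt(17.95)*0.408*29.99 = 5.324 mm/day
Therefore the reference evapotranspiration ET0 = 5.324 mm/day.


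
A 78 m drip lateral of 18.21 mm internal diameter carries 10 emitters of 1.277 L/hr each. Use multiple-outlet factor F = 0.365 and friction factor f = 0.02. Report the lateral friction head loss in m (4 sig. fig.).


Approach: apply Darcy-Weisbach with the multiple-outlet F-factor, Q = n*q/(3600*1000) m^3/s; v = Q/A; hf = F*f*(L/D)*(v^2/(2g)).
Q = 10*1.277/(3600*1000) = 3.54722e-06 m^3/s
A = pi*(18.21e-3/2)^2 = 2.60441e-04 m^2, so v = Q/A = 0.0136200 m/s
hf = 0.365*0.02*(78/0.01821)*(0.0136200^2/(2*9.81)) = 0.0002956 m
Therefore the lateral friction head loss = 0.0002956 m.


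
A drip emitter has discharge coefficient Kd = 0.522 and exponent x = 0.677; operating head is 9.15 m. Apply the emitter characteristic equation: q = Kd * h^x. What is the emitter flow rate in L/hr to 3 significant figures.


q = 0.522 * 9.15^0.677 = 2.34 L/hr
Therefore the emitter flow rate = 2.34 L/hr.


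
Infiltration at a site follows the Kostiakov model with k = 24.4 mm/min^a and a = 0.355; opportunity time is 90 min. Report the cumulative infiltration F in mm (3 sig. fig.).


Approach: apply the Kostiakov infiltration equation, F = k*t^a.
F = 24.4 * 90^0.355 = 121 mm
Therefore the cumulative infiltration F = 121 mm.


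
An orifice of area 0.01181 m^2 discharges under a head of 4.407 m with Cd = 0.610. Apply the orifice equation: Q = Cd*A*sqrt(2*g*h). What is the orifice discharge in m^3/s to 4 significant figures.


Q = 0.610 * 0.01181 * sqrt(2*9.81*4.407) = 0.06699 m^3/s
Therefore the orifice discharge = 0.06699 m^3/s.


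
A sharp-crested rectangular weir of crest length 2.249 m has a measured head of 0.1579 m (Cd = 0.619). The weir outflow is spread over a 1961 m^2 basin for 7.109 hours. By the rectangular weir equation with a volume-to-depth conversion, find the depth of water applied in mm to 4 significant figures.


Approach: apply the rectangular weir equation with a volume-to-depth conversion, Q = (2/3)*Cd*L*sqrt(2g)*H^1.5; d = Q*t/A * 1000.
Step 1 — weir discharge:
  Q = (2/3)*0.619*2.249*sqrt(2*9.81)*0.1579^1.5 = 0.257936 m^3/s
Step 2 — volume: V = 0.257936 * 7.109*3600 = 6601.19 m^3
Step 3 — depth: d = V/A * 1000 = 6601.19/1961 * 1000 = 3366 mm
Therefore the depth of water applied = 3366 mm.


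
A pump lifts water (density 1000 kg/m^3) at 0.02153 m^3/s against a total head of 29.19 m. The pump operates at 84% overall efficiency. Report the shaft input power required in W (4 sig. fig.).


Approach: apply hydraulic power then efficiency conversion, P = rho*g*Q*H; P_in = P/eta.
Step 1 — hydraulic power (P = rho*g*Q*H):
  P = 1000 * 9.81 * 0.02153 * 29.19 = 6165.20 W
Step 2 — input power: P_in = P/eta = 6165.20 / 0.84 = 7340 W
Therefore the shaft input power required = 7340 W.


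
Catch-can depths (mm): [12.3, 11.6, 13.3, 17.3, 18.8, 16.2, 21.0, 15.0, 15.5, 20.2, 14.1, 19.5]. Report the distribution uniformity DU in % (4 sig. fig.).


Approach: apply the low-quarter distribution uniformity, DU = (mean of lowest quarter of readings / overall mean)*100.
sorted lowest 3 of 12: [11.6, 12.3, 13.3] -> mean = 12.4000 mm
overall mean = 16.2333 mm
DU = (12.4000/16.2333)*100 = 76.39 %
Therefore the distribution uniformity DU = 76.39 %.


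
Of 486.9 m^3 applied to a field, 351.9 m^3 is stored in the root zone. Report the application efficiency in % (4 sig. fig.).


Approach: apply the application efficiency ratio, Ea = (stored/applied)*100.
Ea = (351.9/486.9)*100 = 72.27 %
Therefore the application efficiency = 72.27 %.


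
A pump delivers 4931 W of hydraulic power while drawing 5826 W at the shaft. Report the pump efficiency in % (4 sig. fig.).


Approach: apply the efficiency ratio, eta = (P_out/P_in)*100.
eta = (4931 / 5826) * 100 = 84.64 %
Therefore the pump efficiency = 84.64 %.


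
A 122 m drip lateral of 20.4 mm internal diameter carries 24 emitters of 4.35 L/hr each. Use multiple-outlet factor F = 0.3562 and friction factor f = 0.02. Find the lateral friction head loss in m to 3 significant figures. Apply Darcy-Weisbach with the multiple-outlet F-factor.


Approach: apply Darcy-Weisbach with the multiple-outlet F-factor, Q = n*q/(3600*1000) m^3/s; v = Q/A; hf = F*f*(L/D)*(v^2/(2g)).
Q = 24*4.35/(3600*1000) = 2.9000e-05 m^3/s
A = pi*(20.4e-3/2)^2 = 3.2685e-04 m^2, so v = Q/A = 0.088725 m/s
hf = 0.3562*0.02*(122/0.0204)*(0.088725^2/(2*9.81)) = 0.0171 m
Therefore the lateral friction head loss = 0.0171 m.


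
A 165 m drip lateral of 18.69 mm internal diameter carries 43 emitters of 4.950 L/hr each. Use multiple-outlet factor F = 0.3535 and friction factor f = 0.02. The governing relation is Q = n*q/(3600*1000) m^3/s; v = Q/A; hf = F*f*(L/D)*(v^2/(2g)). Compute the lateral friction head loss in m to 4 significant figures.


Q = 43*4.950/(3600*1000) = 5.91250e-05 m^3/s
A = pi*(18.69e-3/2)^2 = 2.74352e-04 m^2, so v = Q/A = 0.215508 m/s
hf = 0.3535*0.02*(165/0.01869)*(0.215508^2/(2*9.81)) = 0.1477 m
Therefore the lateral friction head loss = 0.1477 m.


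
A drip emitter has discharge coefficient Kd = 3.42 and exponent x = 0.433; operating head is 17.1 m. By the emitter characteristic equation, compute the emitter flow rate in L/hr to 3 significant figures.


Approach: apply the emitter characteristic equation, q = Kd * h^x.
q = 3.42 * 17.1^0.433 = 11.7 L/hr
Therefore the emitter flow rate = 11.7 L/hr.


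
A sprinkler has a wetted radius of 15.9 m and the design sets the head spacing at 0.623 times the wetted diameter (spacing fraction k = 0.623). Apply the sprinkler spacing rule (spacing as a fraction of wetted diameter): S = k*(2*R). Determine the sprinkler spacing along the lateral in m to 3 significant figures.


S = 0.623 * (2 * 15.9) = 19.8 m
Therefore the sprinkler spacing along the lateral = 19.8 m.


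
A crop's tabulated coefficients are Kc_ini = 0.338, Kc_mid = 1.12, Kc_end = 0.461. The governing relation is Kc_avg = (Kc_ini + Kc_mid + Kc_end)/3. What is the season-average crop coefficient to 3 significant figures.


Kc_avg = (0.338 + 1.12 + 0.461)/3 = 0.640
Therefore the season-average crop coefficient = 0.640.


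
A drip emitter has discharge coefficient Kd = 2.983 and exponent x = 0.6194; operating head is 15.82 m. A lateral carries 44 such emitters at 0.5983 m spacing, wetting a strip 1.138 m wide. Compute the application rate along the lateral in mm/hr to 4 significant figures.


Approach: apply the emitter equation with a lateral mass balance, q = Kd*h^x; Q = n*q; rate = Q/(n*spacing*width).
Step 1 — single emitter flow (q = Kd*h^x):
  q = 2.983 * 15.82^0.6194 = 16.4984 L/hr
Step 2 — total lateral flow: Q = 44 * 16.4984 = 725.929 L/hr
Step 3 — wetted area: A = 44 * 0.5983 * 1.138 = 29.9581 m^2
Step 4 — application rate: Q/A = 725.929/29.9581 = 24.23 mm/hr
Therefore the application rate along the lateral = 24.23 mm/hr.


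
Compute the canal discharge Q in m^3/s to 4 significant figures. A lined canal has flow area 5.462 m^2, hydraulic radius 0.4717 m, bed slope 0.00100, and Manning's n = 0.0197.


Approach: apply Manning's equation, Q = (1/n)*A*R^(2/3)*S^(1/2).
Q = (1/0.0197) * 5.462 * 0.4717^(2/3) * 0.00100^(1/2) = 5.313 m^3/s
Therefore the canal discharge Q = 5.313 m^3/s.


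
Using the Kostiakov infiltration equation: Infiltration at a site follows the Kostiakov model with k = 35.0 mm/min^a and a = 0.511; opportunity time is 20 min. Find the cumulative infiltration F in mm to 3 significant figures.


Approach: apply the Kostiakov infiltration equation, F = k*t^a.
F = 35.0 * 20^0.511 = 162 mm
Therefore the cumulative infiltration F = 162 mm.


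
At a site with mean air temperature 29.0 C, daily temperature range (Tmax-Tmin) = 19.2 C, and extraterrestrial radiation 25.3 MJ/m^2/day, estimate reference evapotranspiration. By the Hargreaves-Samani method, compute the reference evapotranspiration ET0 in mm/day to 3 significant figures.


Approach: apply the Hargreaves-Samani method, ET0 = 0.0023*(Tmean+17.8)*sqrt(Tmax-Tmin)*0.408*Ra.
ET0 = 0.0023*(29.0+17.8)*sqrt(19.2)*0.408*25.3 = 4.87 mm/day
Therefore the reference evapotranspiration ET0 = 4.87 mm/day.


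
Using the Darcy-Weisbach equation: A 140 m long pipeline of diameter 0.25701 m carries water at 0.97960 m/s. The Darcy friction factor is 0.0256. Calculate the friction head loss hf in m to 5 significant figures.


Approach: apply the Darcy-Weisbach equation, hf = f*(L/D)*(v^2/(2g)).
hf = 0.0256 * (140/0.25701) * (0.97960^2 / (2*9.81))
hf = 0.68205 m
Therefore the friction head loss hf = 0.68205 m.


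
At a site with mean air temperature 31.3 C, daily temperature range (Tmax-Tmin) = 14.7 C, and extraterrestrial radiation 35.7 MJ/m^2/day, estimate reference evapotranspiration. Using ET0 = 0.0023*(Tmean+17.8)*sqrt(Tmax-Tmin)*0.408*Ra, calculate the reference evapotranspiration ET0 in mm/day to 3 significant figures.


ET0 = 0.0023*(31.3+17.8)*sqrt(14.7)*0.408*35.7 = 6.31 mm/day
Therefore the reference evapotranspiration ET0 = 6.31 mm/day.


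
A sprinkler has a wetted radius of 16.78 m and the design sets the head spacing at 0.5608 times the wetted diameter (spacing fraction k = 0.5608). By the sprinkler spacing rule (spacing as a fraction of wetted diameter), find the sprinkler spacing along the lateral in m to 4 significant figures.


Approach: apply the sprinkler spacing rule (spacing as a fraction of wetted diameter), S = k*(2*R).
S = 0.5608 * (2 * 16.78) = 18.82 m
Therefore the sprinkler spacing along the lateral = 18.82 m.


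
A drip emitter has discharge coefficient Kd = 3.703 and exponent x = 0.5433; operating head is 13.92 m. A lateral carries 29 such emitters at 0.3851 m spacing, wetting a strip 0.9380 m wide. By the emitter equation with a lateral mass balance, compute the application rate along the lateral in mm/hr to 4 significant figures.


Approach: apply the emitter equation with a lateral mass balance, q = Kd*h^x; Q = n*q; rate = Q/(n*spacing*width).
Step 1 — single emitter flow (q = Kd*h^x):
  q = 3.703 * 13.92^0.5433 = 15.4843 L/hr
Step 2 — total lateral flow: Q = 29 * 15.4843 = 449.046 L/hr
Step 3 — wetted area: A = 29 * 0.3851 * 0.9380 = 10.4755 m^2
Step 4 — application rate: Q/A = 449.046/10.4755 = 42.87 mm/hr
Therefore the application rate along the lateral = 42.87 mm/hr.


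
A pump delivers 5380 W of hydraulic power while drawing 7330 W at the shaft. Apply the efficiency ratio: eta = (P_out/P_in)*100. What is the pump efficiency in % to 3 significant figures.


eta = (5380 / 7330) * 100 = 73.4 %
Therefore the pump efficiency = 73.4 %.


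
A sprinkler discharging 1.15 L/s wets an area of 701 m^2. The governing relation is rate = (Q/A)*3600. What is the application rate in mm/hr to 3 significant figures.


rate = (1.15 / 701) * 3600 = 5.91 mm/hr
Therefore the application rate = 5.91 mm/hr.


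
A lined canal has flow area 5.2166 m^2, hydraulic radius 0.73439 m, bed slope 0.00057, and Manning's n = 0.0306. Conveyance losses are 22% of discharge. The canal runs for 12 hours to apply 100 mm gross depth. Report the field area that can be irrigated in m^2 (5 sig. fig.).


Approach: apply Manning's equation with a conveyance and depth budget, Q = (1/n)*A*R^(2/3)*S^(1/2); Q_field = Q*(1-loss); Area = Q_field*t/(d/1000).
Step 1 — canal discharge (Manning's equation):
  Q = (1/0.0306) * 5.2166 * 0.73439^(2/3) * 0.00057^(1/2) = 3.313000 m^3/s
Step 2 — delivered flow: Q_field = 3.313000*(1 - 22/100) = 2.584140 m^3/s
Step 3 — volume delivered: V = 2.584140 * 12*3600 = 111634.8 m^3
Step 4 — area served: A = V / (depth/1000) = 111634.8 / 0.1 = 1116300 m^2
Therefore the field area that can be irrigated = 1116300 m^2.


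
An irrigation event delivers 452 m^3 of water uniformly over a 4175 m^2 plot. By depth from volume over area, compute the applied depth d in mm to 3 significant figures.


Approach: apply depth from volume over area, d = (V/A)*1000.
d = (452 / 4175) * 1000 = 108 mm
Therefore the applied depth d = 108 mm.


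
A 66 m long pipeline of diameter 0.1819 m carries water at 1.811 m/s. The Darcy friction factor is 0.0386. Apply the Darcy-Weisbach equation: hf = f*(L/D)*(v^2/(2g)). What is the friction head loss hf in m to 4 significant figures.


hf = 0.0386 * (66/0.1819) * (1.811^2 / (2*9.81))
hf = 2.341 m
Therefore the friction head loss hf = 2.341 m.


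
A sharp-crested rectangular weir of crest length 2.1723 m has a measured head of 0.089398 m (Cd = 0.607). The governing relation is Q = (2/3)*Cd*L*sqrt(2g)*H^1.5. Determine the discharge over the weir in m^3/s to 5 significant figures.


Q = (2/3)*0.607*2.1723*sqrt(2*9.81)*0.089398^1.5 = 0.10408 m^3/s
Therefore the discharge over the weir = 0.10408 m^3/s.


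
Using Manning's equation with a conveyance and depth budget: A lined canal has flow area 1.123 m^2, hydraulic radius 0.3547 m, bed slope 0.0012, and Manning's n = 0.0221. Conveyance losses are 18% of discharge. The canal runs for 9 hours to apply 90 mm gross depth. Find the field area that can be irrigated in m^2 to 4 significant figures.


Approach: apply Manning's equation with a conveyance and depth budget, Q = (1/n)*A*R^(2/3)*S^(1/2); Q_field = Q*(1-loss); Area = Q_field*t/(d/1000).
Step 1 — canal discharge (Manning's equation):
  Q = (1/0.0221) * 1.123 * 0.3547^(2/3) * 0.0012^(1/2) = 0.882034 m^3/s
Step 2 — delivered flow: Q_field = 0.882034*(1 - 18/100) = 0.723268 m^3/s
Step 3 — volume delivered: V = 0.723268 * 9*3600 = 23433.9 m^3
Step 4 — area served: A = V / (depth/1000) = 23433.9 / 0.09 = 260400 m^2
Therefore the field area that can be irrigated = 260400 m^2.


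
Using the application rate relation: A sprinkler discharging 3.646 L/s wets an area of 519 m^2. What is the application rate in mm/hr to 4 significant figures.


Approach: apply the application rate relation, rate = (Q/A)*3600.
rate = (3.646 / 519) * 3600 = 25.29 mm/hr
Therefore the application rate = 25.29 mm/hr.


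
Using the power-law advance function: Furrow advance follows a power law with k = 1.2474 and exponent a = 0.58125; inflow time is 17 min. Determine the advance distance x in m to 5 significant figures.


Approach: apply the power-law advance function, x = k*t^a.
x = 1.2474 * 17^0.58125 = 6.4745 m
Therefore the advance distance x = 6.4745 m.


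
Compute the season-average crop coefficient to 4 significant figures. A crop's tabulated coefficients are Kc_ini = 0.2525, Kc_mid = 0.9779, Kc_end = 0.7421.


Approach: apply a simple seasonal average, Kc_avg = (Kc_ini + Kc_mid + Kc_end)/3.
Kc_avg = (0.2525 + 0.9779 + 0.7421)/3 = 0.6575
Therefore the season-average crop coefficient = 0.6575.


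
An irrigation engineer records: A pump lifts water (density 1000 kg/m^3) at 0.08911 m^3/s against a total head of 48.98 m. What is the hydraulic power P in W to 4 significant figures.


Approach: apply the hydraulic power relation, P = rho*g*Q*H.
P = 1000 * 9.81 * 0.08911 * 48.98 = 42820 W
Therefore the hydraulic power P = 42820 W.


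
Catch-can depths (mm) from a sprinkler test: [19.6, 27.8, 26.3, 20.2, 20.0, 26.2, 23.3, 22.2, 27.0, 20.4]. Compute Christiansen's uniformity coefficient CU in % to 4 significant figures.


Approach: apply Christiansen's uniformity coefficient, CU = (1 - mean_abs_deviation/mean)*100.
mean = 23.3000 mm
mean |d_i - mean| = 2.82000 mm
CU = (1 - 2.82000/23.3000)*100 = 87.90 %
Therefore Christiansen's uniformity coefficient CU = 87.90 %.


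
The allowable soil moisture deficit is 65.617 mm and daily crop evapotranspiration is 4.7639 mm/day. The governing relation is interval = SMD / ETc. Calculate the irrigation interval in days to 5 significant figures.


interval = 65.617 / 4.7639 = 13.774 days
Therefore the irrigation interval = 13.774 days.


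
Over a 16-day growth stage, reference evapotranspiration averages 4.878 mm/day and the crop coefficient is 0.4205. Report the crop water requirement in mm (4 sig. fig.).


Approach: apply the crop water requirement relation, CWR = ET0 * Kc * days.
CWR = 4.878 * 0.4205 * 16 = 32.82 mm
Therefore the crop water requirement = 32.82 mm.


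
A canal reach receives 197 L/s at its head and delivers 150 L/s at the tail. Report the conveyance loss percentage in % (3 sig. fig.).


Approach: apply the conveyance loss ratio, loss% = ((Q_head - Q_tail)/Q_head)*100.
loss = ((197 - 150)/197)*100 = 23.9 %
Therefore the conveyance loss percentage = 23.9 %.


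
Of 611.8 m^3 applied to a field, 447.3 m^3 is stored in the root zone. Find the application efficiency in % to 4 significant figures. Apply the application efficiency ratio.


Approach: apply the application efficiency ratio, Ea = (stored/applied)*100.
Ea = (447.3/611.8)*100 = 73.11 %
Therefore the application efficiency = 73.11 %.


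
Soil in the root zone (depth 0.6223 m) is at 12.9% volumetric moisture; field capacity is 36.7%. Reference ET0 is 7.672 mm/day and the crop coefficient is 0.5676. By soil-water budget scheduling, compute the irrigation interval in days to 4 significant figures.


Approach: apply soil-water budget scheduling, SMD = (FC-theta)/100*depth*1000; ETc = ET0*Kc; interval = SMD/ETc.
Step 1 — soil moisture deficit:
  SMD = (36.7 - 12.9)/100 * 0.6223 * 1000 = 148.107 mm
Step 2 — daily crop ET (ETc = ET0*Kc):
  ETc = 7.672 * 0.5676 = 4.35463 mm/day
Step 3 — irrigation interval (SMD/ETc):
  interval = 148.107 / 4.35463 = 34.01 days
Therefore the irrigation interval = 34.01 days.


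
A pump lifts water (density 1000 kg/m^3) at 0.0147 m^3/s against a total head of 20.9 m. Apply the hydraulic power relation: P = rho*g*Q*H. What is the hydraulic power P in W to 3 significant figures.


P = 1000 * 9.81 * 0.0147 * 20.9 = 3010 W
Therefore the hydraulic power P = 3010 W.


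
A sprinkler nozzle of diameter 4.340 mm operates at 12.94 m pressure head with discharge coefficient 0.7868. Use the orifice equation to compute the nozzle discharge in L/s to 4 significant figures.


Approach: apply the orifice equation, Q = Cd*A*sqrt(2*g*h), A = pi*(d/2)^2.
A = pi*(4.340e-3/2)^2 = 1.47934e-05 m^2
Q = 0.7868 * 1.47934e-05 * sqrt(2*9.81*12.94) * 1000 = 0.1855 L/s
Therefore the nozzle discharge = 0.1855 L/s.


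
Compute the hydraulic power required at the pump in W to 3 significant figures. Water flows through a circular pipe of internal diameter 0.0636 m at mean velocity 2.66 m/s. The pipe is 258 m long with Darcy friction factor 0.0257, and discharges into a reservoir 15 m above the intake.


Approach: apply continuity + Darcy-Weisbach + hydraulic power, Q = A*v; hf = f*(L/D)*(v^2/(2g)); H = static + hf; P = rho*g*Q*H.
Step 1 — flow rate (continuity, Q = A*v):
  A = pi*(0.0636/2)^2 = 0.0031769 m^2
  Q = 0.0031769 * 2.66 = 0.0084506 m^3/s
Step 2 — friction head loss (Darcy-Weisbach):
  hf = 0.0257 * (258/0.0636) * (2.66^2 / (2*9.81))
  hf = 37.598 m
Step 3 — total head: H = 15 + 37.598 = 52.598 m
Step 4 — hydraulic power (P = rho*g*Q*H):
  P = 1000 * 9.81 * 0.0084506 * 52.598 = 4360 W
Therefore the hydraulic power required at the pump = 4360 W.


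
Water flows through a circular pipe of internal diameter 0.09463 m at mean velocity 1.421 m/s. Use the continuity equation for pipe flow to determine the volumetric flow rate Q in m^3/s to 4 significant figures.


Approach: apply the continuity equation for pipe flow, Q = A * v with A = pi*(D/2)^2.
A = pi*(0.09463/2)^2 = 0.00703311 m^2
Q = 0.00703311 * 1.421 = 0.009994 m^3/s
Therefore the volumetric flow rate Q = 0.009994 m^3/s.


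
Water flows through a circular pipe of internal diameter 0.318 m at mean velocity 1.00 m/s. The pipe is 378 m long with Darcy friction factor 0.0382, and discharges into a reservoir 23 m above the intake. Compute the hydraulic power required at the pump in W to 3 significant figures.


Approach: apply continuity + Darcy-Weisbach + hydraulic power, Q = A*v; hf = f*(L/D)*(v^2/(2g)); H = static + hf; P = rho*g*Q*H.
Step 1 — flow rate (continuity, Q = A*v):
  A = pi*(0.318/2)^2 = 0.079423 m^2
  Q = 0.079423 * 1.00 = 0.079423 m^3/s
Step 2 — friction head loss (Darcy-Weisbach):
  hf = 0.0382 * (378/0.318) * (1.00^2 / (2*9.81))
  hf = 2.3144 m
Step 3 — total head: H = 23 + 2.3144 = 25.314 m
Step 4 — hydraulic power (P = rho*g*Q*H):
  P = 1000 * 9.81 * 0.079423 * 25.314 = 19700 W
Therefore the hydraulic power required at the pump = 19700 W.


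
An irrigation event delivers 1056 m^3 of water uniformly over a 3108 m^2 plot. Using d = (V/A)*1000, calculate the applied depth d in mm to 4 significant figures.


d = (1056 / 3108) * 1000 = 339.8 mm
Therefore the applied depth d = 339.8 mm.


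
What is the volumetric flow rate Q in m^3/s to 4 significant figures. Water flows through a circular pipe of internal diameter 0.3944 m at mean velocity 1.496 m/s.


Approach: apply the continuity equation for pipe flow, Q = A * v with A = pi*(D/2)^2.
A = pi*(0.3944/2)^2 = 0.122170 m^2
Q = 0.122170 * 1.496 = 0.1828 m^3/s
Therefore the volumetric flow rate Q = 0.1828 m^3/s.


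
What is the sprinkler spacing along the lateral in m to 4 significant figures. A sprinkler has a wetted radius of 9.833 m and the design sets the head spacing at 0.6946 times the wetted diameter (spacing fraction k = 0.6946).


Approach: apply the sprinkler spacing rule (spacing as a fraction of wetted diameter), S = k*(2*R).
S = 0.6946 * (2 * 9.833) = 13.66 m
Therefore the sprinkler spacing along the lateral = 13.66 m.


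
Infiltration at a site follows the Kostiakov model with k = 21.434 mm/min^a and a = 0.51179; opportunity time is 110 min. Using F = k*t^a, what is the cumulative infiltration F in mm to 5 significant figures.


F = 21.434 * 110^0.51179 = 237.61 mm
Therefore the cumulative infiltration F = 237.61 mm.


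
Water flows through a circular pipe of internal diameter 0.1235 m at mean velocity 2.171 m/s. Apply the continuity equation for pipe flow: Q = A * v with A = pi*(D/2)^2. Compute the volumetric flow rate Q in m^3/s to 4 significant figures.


A = pi*(0.1235/2)^2 = 0.0119791 m^2
Q = 0.0119791 * 2.171 = 0.02601 m^3/s
Therefore the volumetric flow rate Q = 0.02601 m^3/s.


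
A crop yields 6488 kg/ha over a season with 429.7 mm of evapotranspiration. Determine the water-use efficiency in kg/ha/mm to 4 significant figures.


Approach: apply the water-use efficiency ratio, WUE = yield/ET.
WUE = 6488 / 429.7 = 15.10 kg/ha/mm
Therefore the water-use efficiency = 15.10 kg/ha/mm.


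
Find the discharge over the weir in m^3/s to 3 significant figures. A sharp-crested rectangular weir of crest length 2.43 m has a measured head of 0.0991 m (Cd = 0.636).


Approach: apply the rectangular weir equation, Q = (2/3)*Cd*L*sqrt(2g)*H^1.5.
Q = (2/3)*0.636*2.43*sqrt(2*9.81)*0.0991^1.5 = 0.142 m^3/s
Therefore the discharge over the weir = 0.142 m^3/s.


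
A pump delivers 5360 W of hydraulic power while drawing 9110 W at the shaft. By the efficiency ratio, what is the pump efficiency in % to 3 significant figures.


Approach: apply the efficiency ratio, eta = (P_out/P_in)*100.
eta = (5360 / 9110) * 100 = 58.8 %
Therefore the pump efficiency = 58.8 %.


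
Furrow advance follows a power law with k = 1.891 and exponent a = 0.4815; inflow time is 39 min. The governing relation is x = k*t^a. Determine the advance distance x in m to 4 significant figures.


x = 1.891 * 39^0.4815 = 11.04 m
Therefore the advance distance x = 11.04 m.


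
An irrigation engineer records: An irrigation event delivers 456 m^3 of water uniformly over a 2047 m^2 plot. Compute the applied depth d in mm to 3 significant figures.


Approach: apply depth from volume over area, d = (V/A)*1000.
d = (456 / 2047) * 1000 = 223 mm
Therefore the applied depth d = 223 mm.


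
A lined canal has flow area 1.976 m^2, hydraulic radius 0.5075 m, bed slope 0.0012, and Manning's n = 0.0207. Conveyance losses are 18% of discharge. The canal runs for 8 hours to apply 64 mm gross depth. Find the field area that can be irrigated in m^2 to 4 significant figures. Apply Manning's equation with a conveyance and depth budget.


Approach: apply Manning's equation with a conveyance and depth budget, Q = (1/n)*A*R^(2/3)*S^(1/2); Q_field = Q*(1-loss); Area = Q_field*t/(d/1000).
Step 1 — canal discharge (Manning's equation):
  Q = (1/0.0207) * 1.976 * 0.5075^(2/3) * 0.0012^(1/2) = 2.10393 m^3/s
Step 2 — delivered flow: Q_field = 2.10393*(1 - 18/100) = 1.72522 m^3/s
Step 3 — volume delivered: V = 1.72522 * 8*3600 = 49686.4 m^3
Step 4 — area served: A = V / (depth/1000) = 49686.4 / 0.064 = 776400 m^2
Therefore the field area that can be irrigated = 776400 m^2.


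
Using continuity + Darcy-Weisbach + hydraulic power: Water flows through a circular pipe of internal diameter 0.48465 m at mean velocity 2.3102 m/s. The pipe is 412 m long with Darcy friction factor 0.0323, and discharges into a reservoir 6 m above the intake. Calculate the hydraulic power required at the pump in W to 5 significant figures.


Approach: apply continuity + Darcy-Weisbach + hydraulic power, Q = A*v; hf = f*(L/D)*(v^2/(2g)); H = static + hf; P = rho*g*Q*H.
Step 1 — flow rate (continuity, Q = A*v):
  A = pi*(0.48465/2)^2 = 0.1844787 m^2
  Q = 0.1844787 * 2.3102 = 0.4261828 m^3/s
Step 2 — friction head loss (Darcy-Weisbach):
  hf = 0.0323 * (412/0.48465) * (2.3102^2 / (2*9.81))
  hf = 7.469159 m
Step 3 — total head: H = 6 + 7.469159 = 13.46916 m
Step 4 — hydraulic power (P = rho*g*Q*H):
  P = 1000 * 9.81 * 0.4261828 * 13.46916 = 56313 W
Therefore the hydraulic power required at the pump = 56313 W.


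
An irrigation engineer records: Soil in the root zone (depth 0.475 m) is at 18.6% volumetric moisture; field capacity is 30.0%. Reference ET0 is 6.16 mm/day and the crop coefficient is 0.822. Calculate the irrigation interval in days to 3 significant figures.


Approach: apply soil-water budget scheduling, SMD = (FC-theta)/100*depth*1000; ETc = ET0*Kc; interval = SMD/ETc.
Step 1 — soil moisture deficit:
  SMD = (30.0 - 18.6)/100 * 0.475 * 1000 = 54.150 mm
Step 2 — daily crop ET (ETc = ET0*Kc):
  ETc = 6.16 * 0.822 = 5.0635 mm/day
Step 3 — irrigation interval (SMD/ETc):
  interval = 54.150 / 5.0635 = 10.7 days
Therefore the irrigation interval = 10.7 days.


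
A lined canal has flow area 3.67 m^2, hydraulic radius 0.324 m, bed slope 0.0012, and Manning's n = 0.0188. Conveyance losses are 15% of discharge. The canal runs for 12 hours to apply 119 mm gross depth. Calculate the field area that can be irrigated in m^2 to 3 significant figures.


Approach: apply Manning's equation with a conveyance and depth budget, Q = (1/n)*A*R^(2/3)*S^(1/2); Q_field = Q*(1-loss); Area = Q_field*t/(d/1000).
Step 1 — canal discharge (Manning's equation):
  Q = (1/0.0188) * 3.67 * 0.324^(2/3) * 0.0012^(1/2) = 3.1900 m^3/s
Step 2 — delivered flow: Q_field = 3.1900*(1 - 15/100) = 2.7115 m^3/s
Step 3 — volume delivered: V = 2.7115 * 12*3600 = 117140 m^3
Step 4 — area served: A = V / (depth/1000) = 117140 / 0.119 = 984000 m^2
Therefore the field area that can be irrigated = 984000 m^2.


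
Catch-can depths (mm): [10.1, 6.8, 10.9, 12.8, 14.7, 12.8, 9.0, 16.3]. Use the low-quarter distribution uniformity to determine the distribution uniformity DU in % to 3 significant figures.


Approach: apply the low-quarter distribution uniformity, DU = (mean of lowest quarter of readings / overall mean)*100.
sorted lowest 2 of 8: [6.8, 9.0] -> mean = 7.9000 mm
overall mean = 11.675 mm
DU = (7.9000/11.675)*100 = 67.7 %
Therefore the distribution uniformity DU = 67.7 %.
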